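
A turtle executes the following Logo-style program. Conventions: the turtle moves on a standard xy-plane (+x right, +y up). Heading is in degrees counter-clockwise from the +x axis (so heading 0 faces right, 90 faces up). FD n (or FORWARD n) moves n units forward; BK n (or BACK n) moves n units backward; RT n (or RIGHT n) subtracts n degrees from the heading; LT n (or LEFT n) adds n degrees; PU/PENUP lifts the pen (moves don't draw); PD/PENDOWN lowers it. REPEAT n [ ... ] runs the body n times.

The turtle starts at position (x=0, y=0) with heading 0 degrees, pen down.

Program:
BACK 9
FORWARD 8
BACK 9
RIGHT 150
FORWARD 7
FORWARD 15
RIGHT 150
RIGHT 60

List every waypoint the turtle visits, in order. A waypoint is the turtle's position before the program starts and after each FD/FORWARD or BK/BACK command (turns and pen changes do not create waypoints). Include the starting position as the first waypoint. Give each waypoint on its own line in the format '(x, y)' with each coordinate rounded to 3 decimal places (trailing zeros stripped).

Answer: (0, 0)
(-9, 0)
(-1, 0)
(-10, 0)
(-16.062, -3.5)
(-29.053, -11)

Derivation:
Executing turtle program step by step:
Start: pos=(0,0), heading=0, pen down
BK 9: (0,0) -> (-9,0) [heading=0, draw]
FD 8: (-9,0) -> (-1,0) [heading=0, draw]
BK 9: (-1,0) -> (-10,0) [heading=0, draw]
RT 150: heading 0 -> 210
FD 7: (-10,0) -> (-16.062,-3.5) [heading=210, draw]
FD 15: (-16.062,-3.5) -> (-29.053,-11) [heading=210, draw]
RT 150: heading 210 -> 60
RT 60: heading 60 -> 0
Final: pos=(-29.053,-11), heading=0, 5 segment(s) drawn
Waypoints (6 total):
(0, 0)
(-9, 0)
(-1, 0)
(-10, 0)
(-16.062, -3.5)
(-29.053, -11)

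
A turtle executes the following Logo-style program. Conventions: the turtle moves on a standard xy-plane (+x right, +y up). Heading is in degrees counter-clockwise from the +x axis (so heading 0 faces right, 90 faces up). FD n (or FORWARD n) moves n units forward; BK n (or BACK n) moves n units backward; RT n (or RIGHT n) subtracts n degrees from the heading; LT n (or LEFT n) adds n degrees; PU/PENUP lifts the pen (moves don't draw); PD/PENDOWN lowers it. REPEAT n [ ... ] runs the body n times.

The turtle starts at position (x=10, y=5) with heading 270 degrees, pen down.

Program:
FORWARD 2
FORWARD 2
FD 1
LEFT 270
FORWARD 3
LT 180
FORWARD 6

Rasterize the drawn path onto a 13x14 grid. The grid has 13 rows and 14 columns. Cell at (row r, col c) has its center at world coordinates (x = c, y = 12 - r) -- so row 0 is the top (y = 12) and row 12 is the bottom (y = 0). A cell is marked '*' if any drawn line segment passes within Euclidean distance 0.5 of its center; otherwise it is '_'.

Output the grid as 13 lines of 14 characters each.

Answer: ______________
______________
______________
______________
______________
______________
______________
__________*___
__________*___
__________*___
__________*___
__________*___
_______*******

Derivation:
Segment 0: (10,5) -> (10,3)
Segment 1: (10,3) -> (10,1)
Segment 2: (10,1) -> (10,0)
Segment 3: (10,0) -> (7,0)
Segment 4: (7,0) -> (13,-0)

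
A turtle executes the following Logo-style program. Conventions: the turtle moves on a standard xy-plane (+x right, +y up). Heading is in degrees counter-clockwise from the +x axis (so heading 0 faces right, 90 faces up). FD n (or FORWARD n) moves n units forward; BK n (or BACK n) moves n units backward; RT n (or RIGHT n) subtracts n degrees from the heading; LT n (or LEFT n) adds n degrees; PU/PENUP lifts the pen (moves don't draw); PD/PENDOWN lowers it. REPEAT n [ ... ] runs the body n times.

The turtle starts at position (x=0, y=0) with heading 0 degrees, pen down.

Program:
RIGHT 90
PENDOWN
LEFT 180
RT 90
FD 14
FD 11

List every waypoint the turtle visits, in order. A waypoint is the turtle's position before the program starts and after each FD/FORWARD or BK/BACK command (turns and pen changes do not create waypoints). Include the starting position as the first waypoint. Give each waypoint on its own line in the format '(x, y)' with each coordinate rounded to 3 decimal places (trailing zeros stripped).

Executing turtle program step by step:
Start: pos=(0,0), heading=0, pen down
RT 90: heading 0 -> 270
PD: pen down
LT 180: heading 270 -> 90
RT 90: heading 90 -> 0
FD 14: (0,0) -> (14,0) [heading=0, draw]
FD 11: (14,0) -> (25,0) [heading=0, draw]
Final: pos=(25,0), heading=0, 2 segment(s) drawn
Waypoints (3 total):
(0, 0)
(14, 0)
(25, 0)

Answer: (0, 0)
(14, 0)
(25, 0)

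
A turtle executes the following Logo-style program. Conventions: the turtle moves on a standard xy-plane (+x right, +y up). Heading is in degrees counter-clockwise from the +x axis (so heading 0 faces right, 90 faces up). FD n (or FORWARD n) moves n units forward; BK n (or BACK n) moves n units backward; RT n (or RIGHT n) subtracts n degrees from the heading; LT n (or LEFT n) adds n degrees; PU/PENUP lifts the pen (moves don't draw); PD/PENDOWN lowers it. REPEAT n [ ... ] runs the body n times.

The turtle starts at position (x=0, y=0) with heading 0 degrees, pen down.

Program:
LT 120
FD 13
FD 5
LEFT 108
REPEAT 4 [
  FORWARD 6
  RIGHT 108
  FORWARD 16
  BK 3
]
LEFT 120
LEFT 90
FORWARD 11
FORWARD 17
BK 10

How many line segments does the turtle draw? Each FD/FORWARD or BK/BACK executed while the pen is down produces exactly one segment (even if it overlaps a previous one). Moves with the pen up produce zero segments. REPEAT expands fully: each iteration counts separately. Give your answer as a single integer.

Executing turtle program step by step:
Start: pos=(0,0), heading=0, pen down
LT 120: heading 0 -> 120
FD 13: (0,0) -> (-6.5,11.258) [heading=120, draw]
FD 5: (-6.5,11.258) -> (-9,15.588) [heading=120, draw]
LT 108: heading 120 -> 228
REPEAT 4 [
  -- iteration 1/4 --
  FD 6: (-9,15.588) -> (-13.015,11.13) [heading=228, draw]
  RT 108: heading 228 -> 120
  FD 16: (-13.015,11.13) -> (-21.015,24.986) [heading=120, draw]
  BK 3: (-21.015,24.986) -> (-19.515,22.388) [heading=120, draw]
  -- iteration 2/4 --
  FD 6: (-19.515,22.388) -> (-22.515,27.584) [heading=120, draw]
  RT 108: heading 120 -> 12
  FD 16: (-22.515,27.584) -> (-6.864,30.911) [heading=12, draw]
  BK 3: (-6.864,30.911) -> (-9.799,30.287) [heading=12, draw]
  -- iteration 3/4 --
  FD 6: (-9.799,30.287) -> (-3.93,31.534) [heading=12, draw]
  RT 108: heading 12 -> 264
  FD 16: (-3.93,31.534) -> (-5.602,15.622) [heading=264, draw]
  BK 3: (-5.602,15.622) -> (-5.289,18.606) [heading=264, draw]
  -- iteration 4/4 --
  FD 6: (-5.289,18.606) -> (-5.916,12.638) [heading=264, draw]
  RT 108: heading 264 -> 156
  FD 16: (-5.916,12.638) -> (-20.533,19.146) [heading=156, draw]
  BK 3: (-20.533,19.146) -> (-17.792,17.926) [heading=156, draw]
]
LT 120: heading 156 -> 276
LT 90: heading 276 -> 6
FD 11: (-17.792,17.926) -> (-6.852,19.076) [heading=6, draw]
FD 17: (-6.852,19.076) -> (10.055,20.853) [heading=6, draw]
BK 10: (10.055,20.853) -> (0.109,19.808) [heading=6, draw]
Final: pos=(0.109,19.808), heading=6, 17 segment(s) drawn
Segments drawn: 17

Answer: 17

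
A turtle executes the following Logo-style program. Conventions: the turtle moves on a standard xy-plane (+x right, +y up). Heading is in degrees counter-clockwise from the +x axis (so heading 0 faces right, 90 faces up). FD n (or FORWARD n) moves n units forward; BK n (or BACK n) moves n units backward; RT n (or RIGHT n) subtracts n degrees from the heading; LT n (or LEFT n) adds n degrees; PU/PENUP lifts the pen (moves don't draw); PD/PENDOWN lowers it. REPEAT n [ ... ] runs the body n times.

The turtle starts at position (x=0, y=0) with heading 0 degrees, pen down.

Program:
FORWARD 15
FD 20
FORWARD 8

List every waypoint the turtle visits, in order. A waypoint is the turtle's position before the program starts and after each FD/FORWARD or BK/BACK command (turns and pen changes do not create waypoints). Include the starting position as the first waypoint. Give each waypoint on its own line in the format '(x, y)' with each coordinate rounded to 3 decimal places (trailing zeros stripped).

Answer: (0, 0)
(15, 0)
(35, 0)
(43, 0)

Derivation:
Executing turtle program step by step:
Start: pos=(0,0), heading=0, pen down
FD 15: (0,0) -> (15,0) [heading=0, draw]
FD 20: (15,0) -> (35,0) [heading=0, draw]
FD 8: (35,0) -> (43,0) [heading=0, draw]
Final: pos=(43,0), heading=0, 3 segment(s) drawn
Waypoints (4 total):
(0, 0)
(15, 0)
(35, 0)
(43, 0)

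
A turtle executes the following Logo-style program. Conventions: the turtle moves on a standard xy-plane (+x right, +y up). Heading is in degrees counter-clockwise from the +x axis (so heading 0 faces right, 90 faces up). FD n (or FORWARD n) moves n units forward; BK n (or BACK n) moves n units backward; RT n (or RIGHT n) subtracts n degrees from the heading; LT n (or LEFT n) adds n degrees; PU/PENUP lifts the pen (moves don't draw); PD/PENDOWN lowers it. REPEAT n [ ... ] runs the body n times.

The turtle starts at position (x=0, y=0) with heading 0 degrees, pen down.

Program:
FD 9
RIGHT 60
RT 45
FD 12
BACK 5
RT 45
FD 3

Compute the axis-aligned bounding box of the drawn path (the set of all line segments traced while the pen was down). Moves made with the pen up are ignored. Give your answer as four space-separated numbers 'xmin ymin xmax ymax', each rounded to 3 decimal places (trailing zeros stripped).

Executing turtle program step by step:
Start: pos=(0,0), heading=0, pen down
FD 9: (0,0) -> (9,0) [heading=0, draw]
RT 60: heading 0 -> 300
RT 45: heading 300 -> 255
FD 12: (9,0) -> (5.894,-11.591) [heading=255, draw]
BK 5: (5.894,-11.591) -> (7.188,-6.761) [heading=255, draw]
RT 45: heading 255 -> 210
FD 3: (7.188,-6.761) -> (4.59,-8.261) [heading=210, draw]
Final: pos=(4.59,-8.261), heading=210, 4 segment(s) drawn

Segment endpoints: x in {0, 4.59, 5.894, 7.188, 9}, y in {-11.591, -8.261, -6.761, 0}
xmin=0, ymin=-11.591, xmax=9, ymax=0

Answer: 0 -11.591 9 0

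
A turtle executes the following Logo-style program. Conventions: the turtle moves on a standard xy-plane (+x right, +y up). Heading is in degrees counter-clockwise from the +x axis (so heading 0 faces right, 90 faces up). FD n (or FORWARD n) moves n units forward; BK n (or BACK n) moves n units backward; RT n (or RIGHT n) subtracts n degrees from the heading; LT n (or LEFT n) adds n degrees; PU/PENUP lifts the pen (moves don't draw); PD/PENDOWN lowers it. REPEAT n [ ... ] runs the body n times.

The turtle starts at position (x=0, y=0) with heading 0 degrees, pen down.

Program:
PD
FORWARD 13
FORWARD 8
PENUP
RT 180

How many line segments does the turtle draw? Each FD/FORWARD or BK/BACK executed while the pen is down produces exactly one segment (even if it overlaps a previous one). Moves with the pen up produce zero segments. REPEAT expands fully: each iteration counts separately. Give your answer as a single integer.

Answer: 2

Derivation:
Executing turtle program step by step:
Start: pos=(0,0), heading=0, pen down
PD: pen down
FD 13: (0,0) -> (13,0) [heading=0, draw]
FD 8: (13,0) -> (21,0) [heading=0, draw]
PU: pen up
RT 180: heading 0 -> 180
Final: pos=(21,0), heading=180, 2 segment(s) drawn
Segments drawn: 2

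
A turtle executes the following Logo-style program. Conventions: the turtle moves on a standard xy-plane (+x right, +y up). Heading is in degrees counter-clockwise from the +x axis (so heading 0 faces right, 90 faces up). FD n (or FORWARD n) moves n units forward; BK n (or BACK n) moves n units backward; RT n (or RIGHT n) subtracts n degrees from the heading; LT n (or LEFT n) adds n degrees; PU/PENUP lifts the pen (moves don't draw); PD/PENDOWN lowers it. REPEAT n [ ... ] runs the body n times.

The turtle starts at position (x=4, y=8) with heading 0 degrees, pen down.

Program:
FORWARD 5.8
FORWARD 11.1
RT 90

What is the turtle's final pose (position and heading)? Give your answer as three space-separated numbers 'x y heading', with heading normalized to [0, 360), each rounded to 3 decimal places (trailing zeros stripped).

Answer: 20.9 8 270

Derivation:
Executing turtle program step by step:
Start: pos=(4,8), heading=0, pen down
FD 5.8: (4,8) -> (9.8,8) [heading=0, draw]
FD 11.1: (9.8,8) -> (20.9,8) [heading=0, draw]
RT 90: heading 0 -> 270
Final: pos=(20.9,8), heading=270, 2 segment(s) drawn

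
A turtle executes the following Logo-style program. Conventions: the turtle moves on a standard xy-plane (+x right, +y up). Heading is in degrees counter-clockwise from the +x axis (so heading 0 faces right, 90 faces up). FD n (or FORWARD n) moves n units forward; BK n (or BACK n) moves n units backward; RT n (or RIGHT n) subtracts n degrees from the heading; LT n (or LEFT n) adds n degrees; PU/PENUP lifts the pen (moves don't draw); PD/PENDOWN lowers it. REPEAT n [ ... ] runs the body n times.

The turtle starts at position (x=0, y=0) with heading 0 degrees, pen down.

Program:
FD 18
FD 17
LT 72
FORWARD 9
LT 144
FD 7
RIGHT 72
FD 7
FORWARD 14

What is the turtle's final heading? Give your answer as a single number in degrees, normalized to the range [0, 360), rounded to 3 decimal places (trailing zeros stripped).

Executing turtle program step by step:
Start: pos=(0,0), heading=0, pen down
FD 18: (0,0) -> (18,0) [heading=0, draw]
FD 17: (18,0) -> (35,0) [heading=0, draw]
LT 72: heading 0 -> 72
FD 9: (35,0) -> (37.781,8.56) [heading=72, draw]
LT 144: heading 72 -> 216
FD 7: (37.781,8.56) -> (32.118,4.445) [heading=216, draw]
RT 72: heading 216 -> 144
FD 7: (32.118,4.445) -> (26.455,8.56) [heading=144, draw]
FD 14: (26.455,8.56) -> (15.129,16.789) [heading=144, draw]
Final: pos=(15.129,16.789), heading=144, 6 segment(s) drawn

Answer: 144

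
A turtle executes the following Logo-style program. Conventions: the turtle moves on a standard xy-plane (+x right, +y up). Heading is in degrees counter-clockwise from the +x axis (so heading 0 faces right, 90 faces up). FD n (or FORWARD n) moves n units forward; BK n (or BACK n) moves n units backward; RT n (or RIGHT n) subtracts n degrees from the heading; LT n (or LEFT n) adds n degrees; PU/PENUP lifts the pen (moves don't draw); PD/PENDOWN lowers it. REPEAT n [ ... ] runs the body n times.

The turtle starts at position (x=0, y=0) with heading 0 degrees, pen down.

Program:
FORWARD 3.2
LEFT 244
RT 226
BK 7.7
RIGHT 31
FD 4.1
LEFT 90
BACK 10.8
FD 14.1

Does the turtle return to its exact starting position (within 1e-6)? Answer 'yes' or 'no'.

Executing turtle program step by step:
Start: pos=(0,0), heading=0, pen down
FD 3.2: (0,0) -> (3.2,0) [heading=0, draw]
LT 244: heading 0 -> 244
RT 226: heading 244 -> 18
BK 7.7: (3.2,0) -> (-4.123,-2.379) [heading=18, draw]
RT 31: heading 18 -> 347
FD 4.1: (-4.123,-2.379) -> (-0.128,-3.302) [heading=347, draw]
LT 90: heading 347 -> 77
BK 10.8: (-0.128,-3.302) -> (-2.558,-13.825) [heading=77, draw]
FD 14.1: (-2.558,-13.825) -> (0.614,-0.086) [heading=77, draw]
Final: pos=(0.614,-0.086), heading=77, 5 segment(s) drawn

Start position: (0, 0)
Final position: (0.614, -0.086)
Distance = 0.62; >= 1e-6 -> NOT closed

Answer: no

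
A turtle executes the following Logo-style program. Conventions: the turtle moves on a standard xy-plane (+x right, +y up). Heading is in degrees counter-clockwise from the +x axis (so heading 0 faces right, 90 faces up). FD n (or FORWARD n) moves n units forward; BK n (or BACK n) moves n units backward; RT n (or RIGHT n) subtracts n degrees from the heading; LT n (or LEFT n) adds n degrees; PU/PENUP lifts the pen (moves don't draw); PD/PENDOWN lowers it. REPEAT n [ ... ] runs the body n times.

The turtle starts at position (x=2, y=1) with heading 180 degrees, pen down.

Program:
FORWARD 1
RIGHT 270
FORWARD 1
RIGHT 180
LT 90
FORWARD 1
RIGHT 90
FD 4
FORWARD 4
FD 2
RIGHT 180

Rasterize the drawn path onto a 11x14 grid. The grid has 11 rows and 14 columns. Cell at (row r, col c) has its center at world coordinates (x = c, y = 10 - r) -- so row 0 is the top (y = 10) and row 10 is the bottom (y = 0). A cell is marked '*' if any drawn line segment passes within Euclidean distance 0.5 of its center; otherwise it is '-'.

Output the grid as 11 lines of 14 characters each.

Segment 0: (2,1) -> (1,1)
Segment 1: (1,1) -> (1,0)
Segment 2: (1,0) -> (0,0)
Segment 3: (0,0) -> (-0,4)
Segment 4: (-0,4) -> (-0,8)
Segment 5: (-0,8) -> (-0,10)

Answer: *-------------
*-------------
*-------------
*-------------
*-------------
*-------------
*-------------
*-------------
*-------------
***-----------
**------------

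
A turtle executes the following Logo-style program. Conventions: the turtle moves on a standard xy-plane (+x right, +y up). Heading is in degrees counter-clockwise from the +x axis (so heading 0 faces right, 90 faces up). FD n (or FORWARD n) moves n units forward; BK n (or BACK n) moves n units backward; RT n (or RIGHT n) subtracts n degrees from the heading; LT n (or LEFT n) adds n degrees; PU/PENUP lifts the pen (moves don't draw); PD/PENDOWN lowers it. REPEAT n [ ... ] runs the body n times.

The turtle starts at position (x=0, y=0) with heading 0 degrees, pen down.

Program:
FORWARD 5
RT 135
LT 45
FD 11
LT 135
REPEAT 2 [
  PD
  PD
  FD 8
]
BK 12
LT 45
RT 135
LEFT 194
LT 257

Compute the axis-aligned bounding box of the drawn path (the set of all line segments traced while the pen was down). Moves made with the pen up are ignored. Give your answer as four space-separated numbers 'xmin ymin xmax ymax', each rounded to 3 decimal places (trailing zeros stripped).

Executing turtle program step by step:
Start: pos=(0,0), heading=0, pen down
FD 5: (0,0) -> (5,0) [heading=0, draw]
RT 135: heading 0 -> 225
LT 45: heading 225 -> 270
FD 11: (5,0) -> (5,-11) [heading=270, draw]
LT 135: heading 270 -> 45
REPEAT 2 [
  -- iteration 1/2 --
  PD: pen down
  PD: pen down
  FD 8: (5,-11) -> (10.657,-5.343) [heading=45, draw]
  -- iteration 2/2 --
  PD: pen down
  PD: pen down
  FD 8: (10.657,-5.343) -> (16.314,0.314) [heading=45, draw]
]
BK 12: (16.314,0.314) -> (7.828,-8.172) [heading=45, draw]
LT 45: heading 45 -> 90
RT 135: heading 90 -> 315
LT 194: heading 315 -> 149
LT 257: heading 149 -> 46
Final: pos=(7.828,-8.172), heading=46, 5 segment(s) drawn

Segment endpoints: x in {0, 5, 5, 7.828, 10.657, 16.314}, y in {-11, -8.172, -5.343, 0, 0.314}
xmin=0, ymin=-11, xmax=16.314, ymax=0.314

Answer: 0 -11 16.314 0.314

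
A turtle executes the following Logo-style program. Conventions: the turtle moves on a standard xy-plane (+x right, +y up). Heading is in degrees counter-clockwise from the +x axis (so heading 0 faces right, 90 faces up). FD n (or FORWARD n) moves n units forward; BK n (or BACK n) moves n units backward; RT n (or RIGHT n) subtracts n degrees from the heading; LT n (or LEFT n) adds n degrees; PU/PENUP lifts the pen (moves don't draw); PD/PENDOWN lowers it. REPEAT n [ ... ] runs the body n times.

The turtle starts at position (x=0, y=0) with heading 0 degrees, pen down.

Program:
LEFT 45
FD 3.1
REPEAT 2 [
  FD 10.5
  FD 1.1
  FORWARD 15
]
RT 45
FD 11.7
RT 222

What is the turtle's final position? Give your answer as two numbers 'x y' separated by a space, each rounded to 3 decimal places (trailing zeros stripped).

Answer: 51.51 39.81

Derivation:
Executing turtle program step by step:
Start: pos=(0,0), heading=0, pen down
LT 45: heading 0 -> 45
FD 3.1: (0,0) -> (2.192,2.192) [heading=45, draw]
REPEAT 2 [
  -- iteration 1/2 --
  FD 10.5: (2.192,2.192) -> (9.617,9.617) [heading=45, draw]
  FD 1.1: (9.617,9.617) -> (10.394,10.394) [heading=45, draw]
  FD 15: (10.394,10.394) -> (21.001,21.001) [heading=45, draw]
  -- iteration 2/2 --
  FD 10.5: (21.001,21.001) -> (28.426,28.426) [heading=45, draw]
  FD 1.1: (28.426,28.426) -> (29.204,29.204) [heading=45, draw]
  FD 15: (29.204,29.204) -> (39.81,39.81) [heading=45, draw]
]
RT 45: heading 45 -> 0
FD 11.7: (39.81,39.81) -> (51.51,39.81) [heading=0, draw]
RT 222: heading 0 -> 138
Final: pos=(51.51,39.81), heading=138, 8 segment(s) drawn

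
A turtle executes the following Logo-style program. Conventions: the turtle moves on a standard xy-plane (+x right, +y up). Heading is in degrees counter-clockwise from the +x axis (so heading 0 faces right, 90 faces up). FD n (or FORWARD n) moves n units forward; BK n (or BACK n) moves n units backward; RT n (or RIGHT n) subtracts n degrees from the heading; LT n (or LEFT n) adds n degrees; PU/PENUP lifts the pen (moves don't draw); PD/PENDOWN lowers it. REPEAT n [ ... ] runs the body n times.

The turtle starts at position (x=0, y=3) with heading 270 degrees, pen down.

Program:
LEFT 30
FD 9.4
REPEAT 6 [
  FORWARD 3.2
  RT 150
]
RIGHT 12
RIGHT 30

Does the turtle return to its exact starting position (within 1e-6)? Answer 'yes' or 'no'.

Answer: no

Derivation:
Executing turtle program step by step:
Start: pos=(0,3), heading=270, pen down
LT 30: heading 270 -> 300
FD 9.4: (0,3) -> (4.7,-5.141) [heading=300, draw]
REPEAT 6 [
  -- iteration 1/6 --
  FD 3.2: (4.7,-5.141) -> (6.3,-7.912) [heading=300, draw]
  RT 150: heading 300 -> 150
  -- iteration 2/6 --
  FD 3.2: (6.3,-7.912) -> (3.529,-6.312) [heading=150, draw]
  RT 150: heading 150 -> 0
  -- iteration 3/6 --
  FD 3.2: (3.529,-6.312) -> (6.729,-6.312) [heading=0, draw]
  RT 150: heading 0 -> 210
  -- iteration 4/6 --
  FD 3.2: (6.729,-6.312) -> (3.957,-7.912) [heading=210, draw]
  RT 150: heading 210 -> 60
  -- iteration 5/6 --
  FD 3.2: (3.957,-7.912) -> (5.557,-5.141) [heading=60, draw]
  RT 150: heading 60 -> 270
  -- iteration 6/6 --
  FD 3.2: (5.557,-5.141) -> (5.557,-8.341) [heading=270, draw]
  RT 150: heading 270 -> 120
]
RT 12: heading 120 -> 108
RT 30: heading 108 -> 78
Final: pos=(5.557,-8.341), heading=78, 7 segment(s) drawn

Start position: (0, 3)
Final position: (5.557, -8.341)
Distance = 12.629; >= 1e-6 -> NOT closed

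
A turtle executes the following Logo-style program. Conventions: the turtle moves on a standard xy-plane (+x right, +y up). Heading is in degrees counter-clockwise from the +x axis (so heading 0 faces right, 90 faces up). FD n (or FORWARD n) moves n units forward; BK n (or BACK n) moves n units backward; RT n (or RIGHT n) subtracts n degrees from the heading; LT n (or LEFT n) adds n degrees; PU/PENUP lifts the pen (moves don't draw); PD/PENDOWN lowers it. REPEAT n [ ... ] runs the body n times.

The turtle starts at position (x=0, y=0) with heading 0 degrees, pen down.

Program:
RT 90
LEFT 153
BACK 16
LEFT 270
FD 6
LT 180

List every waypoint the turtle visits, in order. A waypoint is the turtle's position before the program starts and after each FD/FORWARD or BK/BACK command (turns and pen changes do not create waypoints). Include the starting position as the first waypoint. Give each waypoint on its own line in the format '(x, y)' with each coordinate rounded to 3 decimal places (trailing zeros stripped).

Answer: (0, 0)
(-7.264, -14.256)
(-1.918, -16.98)

Derivation:
Executing turtle program step by step:
Start: pos=(0,0), heading=0, pen down
RT 90: heading 0 -> 270
LT 153: heading 270 -> 63
BK 16: (0,0) -> (-7.264,-14.256) [heading=63, draw]
LT 270: heading 63 -> 333
FD 6: (-7.264,-14.256) -> (-1.918,-16.98) [heading=333, draw]
LT 180: heading 333 -> 153
Final: pos=(-1.918,-16.98), heading=153, 2 segment(s) drawn
Waypoints (3 total):
(0, 0)
(-7.264, -14.256)
(-1.918, -16.98)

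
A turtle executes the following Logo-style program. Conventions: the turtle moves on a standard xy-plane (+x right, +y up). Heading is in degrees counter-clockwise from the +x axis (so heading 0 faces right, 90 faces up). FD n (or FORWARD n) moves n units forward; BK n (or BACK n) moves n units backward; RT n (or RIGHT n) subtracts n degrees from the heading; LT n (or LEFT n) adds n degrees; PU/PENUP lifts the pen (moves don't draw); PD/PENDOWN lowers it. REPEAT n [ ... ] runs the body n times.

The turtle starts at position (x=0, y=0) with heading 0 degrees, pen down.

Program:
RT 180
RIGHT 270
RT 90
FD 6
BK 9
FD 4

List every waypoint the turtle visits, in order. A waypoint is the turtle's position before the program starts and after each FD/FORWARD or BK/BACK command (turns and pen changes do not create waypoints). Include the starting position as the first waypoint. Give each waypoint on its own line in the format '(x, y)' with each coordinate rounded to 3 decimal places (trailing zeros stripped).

Executing turtle program step by step:
Start: pos=(0,0), heading=0, pen down
RT 180: heading 0 -> 180
RT 270: heading 180 -> 270
RT 90: heading 270 -> 180
FD 6: (0,0) -> (-6,0) [heading=180, draw]
BK 9: (-6,0) -> (3,0) [heading=180, draw]
FD 4: (3,0) -> (-1,0) [heading=180, draw]
Final: pos=(-1,0), heading=180, 3 segment(s) drawn
Waypoints (4 total):
(0, 0)
(-6, 0)
(3, 0)
(-1, 0)

Answer: (0, 0)
(-6, 0)
(3, 0)
(-1, 0)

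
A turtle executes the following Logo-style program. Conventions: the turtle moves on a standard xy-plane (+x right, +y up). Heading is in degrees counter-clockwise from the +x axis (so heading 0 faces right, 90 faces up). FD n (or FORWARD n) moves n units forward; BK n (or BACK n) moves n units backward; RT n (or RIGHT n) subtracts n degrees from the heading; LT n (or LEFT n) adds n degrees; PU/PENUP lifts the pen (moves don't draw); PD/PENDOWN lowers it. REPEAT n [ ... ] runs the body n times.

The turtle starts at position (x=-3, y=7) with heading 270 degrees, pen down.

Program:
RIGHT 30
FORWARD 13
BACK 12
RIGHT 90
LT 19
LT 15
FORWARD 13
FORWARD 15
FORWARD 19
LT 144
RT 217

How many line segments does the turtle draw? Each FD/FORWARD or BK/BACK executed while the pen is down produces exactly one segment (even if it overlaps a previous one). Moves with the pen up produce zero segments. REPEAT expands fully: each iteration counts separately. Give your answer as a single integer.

Executing turtle program step by step:
Start: pos=(-3,7), heading=270, pen down
RT 30: heading 270 -> 240
FD 13: (-3,7) -> (-9.5,-4.258) [heading=240, draw]
BK 12: (-9.5,-4.258) -> (-3.5,6.134) [heading=240, draw]
RT 90: heading 240 -> 150
LT 19: heading 150 -> 169
LT 15: heading 169 -> 184
FD 13: (-3.5,6.134) -> (-16.468,5.227) [heading=184, draw]
FD 15: (-16.468,5.227) -> (-31.432,4.181) [heading=184, draw]
FD 19: (-31.432,4.181) -> (-50.386,2.855) [heading=184, draw]
LT 144: heading 184 -> 328
RT 217: heading 328 -> 111
Final: pos=(-50.386,2.855), heading=111, 5 segment(s) drawn
Segments drawn: 5

Answer: 5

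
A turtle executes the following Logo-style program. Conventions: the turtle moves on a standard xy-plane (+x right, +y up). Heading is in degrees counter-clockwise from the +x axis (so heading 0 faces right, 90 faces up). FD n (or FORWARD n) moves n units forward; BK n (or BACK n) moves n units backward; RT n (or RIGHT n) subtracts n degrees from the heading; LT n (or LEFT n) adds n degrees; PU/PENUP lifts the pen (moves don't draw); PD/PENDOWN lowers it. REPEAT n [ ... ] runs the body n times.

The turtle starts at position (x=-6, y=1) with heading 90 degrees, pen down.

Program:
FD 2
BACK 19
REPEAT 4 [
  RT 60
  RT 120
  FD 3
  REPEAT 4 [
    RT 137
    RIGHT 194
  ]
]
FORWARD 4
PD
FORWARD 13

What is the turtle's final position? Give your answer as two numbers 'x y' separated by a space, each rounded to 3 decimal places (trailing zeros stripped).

Answer: -26.932 -19.646

Derivation:
Executing turtle program step by step:
Start: pos=(-6,1), heading=90, pen down
FD 2: (-6,1) -> (-6,3) [heading=90, draw]
BK 19: (-6,3) -> (-6,-16) [heading=90, draw]
REPEAT 4 [
  -- iteration 1/4 --
  RT 60: heading 90 -> 30
  RT 120: heading 30 -> 270
  FD 3: (-6,-16) -> (-6,-19) [heading=270, draw]
  REPEAT 4 [
    -- iteration 1/4 --
    RT 137: heading 270 -> 133
    RT 194: heading 133 -> 299
    -- iteration 2/4 --
    RT 137: heading 299 -> 162
    RT 194: heading 162 -> 328
    -- iteration 3/4 --
    RT 137: heading 328 -> 191
    RT 194: heading 191 -> 357
    -- iteration 4/4 --
    RT 137: heading 357 -> 220
    RT 194: heading 220 -> 26
  ]
  -- iteration 2/4 --
  RT 60: heading 26 -> 326
  RT 120: heading 326 -> 206
  FD 3: (-6,-19) -> (-8.696,-20.315) [heading=206, draw]
  REPEAT 4 [
    -- iteration 1/4 --
    RT 137: heading 206 -> 69
    RT 194: heading 69 -> 235
    -- iteration 2/4 --
    RT 137: heading 235 -> 98
    RT 194: heading 98 -> 264
    -- iteration 3/4 --
    RT 137: heading 264 -> 127
    RT 194: heading 127 -> 293
    -- iteration 4/4 --
    RT 137: heading 293 -> 156
    RT 194: heading 156 -> 322
  ]
  -- iteration 3/4 --
  RT 60: heading 322 -> 262
  RT 120: heading 262 -> 142
  FD 3: (-8.696,-20.315) -> (-11.06,-18.468) [heading=142, draw]
  REPEAT 4 [
    -- iteration 1/4 --
    RT 137: heading 142 -> 5
    RT 194: heading 5 -> 171
    -- iteration 2/4 --
    RT 137: heading 171 -> 34
    RT 194: heading 34 -> 200
    -- iteration 3/4 --
    RT 137: heading 200 -> 63
    RT 194: heading 63 -> 229
    -- iteration 4/4 --
    RT 137: heading 229 -> 92
    RT 194: heading 92 -> 258
  ]
  -- iteration 4/4 --
  RT 60: heading 258 -> 198
  RT 120: heading 198 -> 78
  FD 3: (-11.06,-18.468) -> (-10.437,-15.534) [heading=78, draw]
  REPEAT 4 [
    -- iteration 1/4 --
    RT 137: heading 78 -> 301
    RT 194: heading 301 -> 107
    -- iteration 2/4 --
    RT 137: heading 107 -> 330
    RT 194: heading 330 -> 136
    -- iteration 3/4 --
    RT 137: heading 136 -> 359
    RT 194: heading 359 -> 165
    -- iteration 4/4 --
    RT 137: heading 165 -> 28
    RT 194: heading 28 -> 194
  ]
]
FD 4: (-10.437,-15.534) -> (-14.318,-16.501) [heading=194, draw]
PD: pen down
FD 13: (-14.318,-16.501) -> (-26.932,-19.646) [heading=194, draw]
Final: pos=(-26.932,-19.646), heading=194, 8 segment(s) drawn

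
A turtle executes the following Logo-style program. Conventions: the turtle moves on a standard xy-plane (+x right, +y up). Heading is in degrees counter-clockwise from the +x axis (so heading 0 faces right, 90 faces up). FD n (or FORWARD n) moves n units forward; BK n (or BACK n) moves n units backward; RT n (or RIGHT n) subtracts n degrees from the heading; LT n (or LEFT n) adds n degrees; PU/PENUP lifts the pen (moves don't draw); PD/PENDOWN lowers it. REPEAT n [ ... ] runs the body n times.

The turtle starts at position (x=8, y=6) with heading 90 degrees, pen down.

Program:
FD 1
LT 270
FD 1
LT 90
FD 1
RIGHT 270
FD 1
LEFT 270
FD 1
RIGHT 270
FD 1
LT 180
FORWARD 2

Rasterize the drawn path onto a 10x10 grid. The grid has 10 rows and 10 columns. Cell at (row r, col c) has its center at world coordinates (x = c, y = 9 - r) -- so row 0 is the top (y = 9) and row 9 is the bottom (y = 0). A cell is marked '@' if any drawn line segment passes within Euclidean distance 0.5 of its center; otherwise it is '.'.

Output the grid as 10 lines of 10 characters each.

Segment 0: (8,6) -> (8,7)
Segment 1: (8,7) -> (9,7)
Segment 2: (9,7) -> (9,8)
Segment 3: (9,8) -> (8,8)
Segment 4: (8,8) -> (8,9)
Segment 5: (8,9) -> (7,9)
Segment 6: (7,9) -> (9,9)

Answer: .......@@@
........@@
........@@
........@.
..........
..........
..........
..........
..........
..........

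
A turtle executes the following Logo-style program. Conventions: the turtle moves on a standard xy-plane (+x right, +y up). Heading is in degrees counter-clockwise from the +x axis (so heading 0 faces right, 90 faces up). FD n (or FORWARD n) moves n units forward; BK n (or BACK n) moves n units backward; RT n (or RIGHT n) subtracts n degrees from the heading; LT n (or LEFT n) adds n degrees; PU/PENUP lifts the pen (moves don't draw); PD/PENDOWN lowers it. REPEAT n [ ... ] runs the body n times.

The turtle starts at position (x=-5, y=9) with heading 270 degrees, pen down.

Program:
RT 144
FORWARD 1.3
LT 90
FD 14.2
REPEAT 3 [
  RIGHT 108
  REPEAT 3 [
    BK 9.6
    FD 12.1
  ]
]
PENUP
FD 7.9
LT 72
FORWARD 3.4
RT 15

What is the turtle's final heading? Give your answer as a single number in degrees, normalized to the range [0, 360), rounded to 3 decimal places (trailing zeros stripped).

Executing turtle program step by step:
Start: pos=(-5,9), heading=270, pen down
RT 144: heading 270 -> 126
FD 1.3: (-5,9) -> (-5.764,10.052) [heading=126, draw]
LT 90: heading 126 -> 216
FD 14.2: (-5.764,10.052) -> (-17.252,1.705) [heading=216, draw]
REPEAT 3 [
  -- iteration 1/3 --
  RT 108: heading 216 -> 108
  REPEAT 3 [
    -- iteration 1/3 --
    BK 9.6: (-17.252,1.705) -> (-14.286,-7.425) [heading=108, draw]
    FD 12.1: (-14.286,-7.425) -> (-18.025,4.083) [heading=108, draw]
    -- iteration 2/3 --
    BK 9.6: (-18.025,4.083) -> (-15.058,-5.047) [heading=108, draw]
    FD 12.1: (-15.058,-5.047) -> (-18.797,6.46) [heading=108, draw]
    -- iteration 3/3 --
    BK 9.6: (-18.797,6.46) -> (-15.831,-2.67) [heading=108, draw]
    FD 12.1: (-15.831,-2.67) -> (-19.57,8.838) [heading=108, draw]
  ]
  -- iteration 2/3 --
  RT 108: heading 108 -> 0
  REPEAT 3 [
    -- iteration 1/3 --
    BK 9.6: (-19.57,8.838) -> (-29.17,8.838) [heading=0, draw]
    FD 12.1: (-29.17,8.838) -> (-17.07,8.838) [heading=0, draw]
    -- iteration 2/3 --
    BK 9.6: (-17.07,8.838) -> (-26.67,8.838) [heading=0, draw]
    FD 12.1: (-26.67,8.838) -> (-14.57,8.838) [heading=0, draw]
    -- iteration 3/3 --
    BK 9.6: (-14.57,8.838) -> (-24.17,8.838) [heading=0, draw]
    FD 12.1: (-24.17,8.838) -> (-12.07,8.838) [heading=0, draw]
  ]
  -- iteration 3/3 --
  RT 108: heading 0 -> 252
  REPEAT 3 [
    -- iteration 1/3 --
    BK 9.6: (-12.07,8.838) -> (-9.103,17.968) [heading=252, draw]
    FD 12.1: (-9.103,17.968) -> (-12.842,6.46) [heading=252, draw]
    -- iteration 2/3 --
    BK 9.6: (-12.842,6.46) -> (-9.876,15.591) [heading=252, draw]
    FD 12.1: (-9.876,15.591) -> (-13.615,4.083) [heading=252, draw]
    -- iteration 3/3 --
    BK 9.6: (-13.615,4.083) -> (-10.648,13.213) [heading=252, draw]
    FD 12.1: (-10.648,13.213) -> (-14.387,1.705) [heading=252, draw]
  ]
]
PU: pen up
FD 7.9: (-14.387,1.705) -> (-16.829,-5.808) [heading=252, move]
LT 72: heading 252 -> 324
FD 3.4: (-16.829,-5.808) -> (-14.078,-7.807) [heading=324, move]
RT 15: heading 324 -> 309
Final: pos=(-14.078,-7.807), heading=309, 20 segment(s) drawn

Answer: 309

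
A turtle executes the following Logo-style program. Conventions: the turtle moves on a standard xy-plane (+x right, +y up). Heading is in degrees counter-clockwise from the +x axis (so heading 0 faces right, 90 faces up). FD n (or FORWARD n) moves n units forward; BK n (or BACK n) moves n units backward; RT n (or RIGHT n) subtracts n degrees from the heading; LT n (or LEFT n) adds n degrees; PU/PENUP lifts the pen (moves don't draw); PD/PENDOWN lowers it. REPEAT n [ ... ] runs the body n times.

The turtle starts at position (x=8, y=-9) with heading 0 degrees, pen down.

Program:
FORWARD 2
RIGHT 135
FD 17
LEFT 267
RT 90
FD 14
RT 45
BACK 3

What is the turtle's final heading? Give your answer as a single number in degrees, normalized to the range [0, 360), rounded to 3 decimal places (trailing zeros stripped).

Executing turtle program step by step:
Start: pos=(8,-9), heading=0, pen down
FD 2: (8,-9) -> (10,-9) [heading=0, draw]
RT 135: heading 0 -> 225
FD 17: (10,-9) -> (-2.021,-21.021) [heading=225, draw]
LT 267: heading 225 -> 132
RT 90: heading 132 -> 42
FD 14: (-2.021,-21.021) -> (8.383,-11.653) [heading=42, draw]
RT 45: heading 42 -> 357
BK 3: (8.383,-11.653) -> (5.387,-11.496) [heading=357, draw]
Final: pos=(5.387,-11.496), heading=357, 4 segment(s) drawn

Answer: 357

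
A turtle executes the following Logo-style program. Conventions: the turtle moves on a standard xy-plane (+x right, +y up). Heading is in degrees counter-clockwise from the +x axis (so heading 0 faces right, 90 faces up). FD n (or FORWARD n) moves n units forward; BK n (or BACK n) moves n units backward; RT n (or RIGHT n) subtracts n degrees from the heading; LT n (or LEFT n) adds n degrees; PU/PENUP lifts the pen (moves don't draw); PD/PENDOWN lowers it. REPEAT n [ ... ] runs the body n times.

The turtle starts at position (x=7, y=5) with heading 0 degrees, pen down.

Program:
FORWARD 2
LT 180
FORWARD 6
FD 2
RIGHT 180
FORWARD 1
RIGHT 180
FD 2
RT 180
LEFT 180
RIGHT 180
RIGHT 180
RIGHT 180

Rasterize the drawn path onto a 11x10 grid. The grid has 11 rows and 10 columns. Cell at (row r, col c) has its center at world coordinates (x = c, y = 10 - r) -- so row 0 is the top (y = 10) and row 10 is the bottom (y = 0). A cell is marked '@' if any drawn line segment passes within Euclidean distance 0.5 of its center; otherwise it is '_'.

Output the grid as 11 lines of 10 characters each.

Answer: __________
__________
__________
__________
__________
@@@@@@@@@@
__________
__________
__________
__________
__________

Derivation:
Segment 0: (7,5) -> (9,5)
Segment 1: (9,5) -> (3,5)
Segment 2: (3,5) -> (1,5)
Segment 3: (1,5) -> (2,5)
Segment 4: (2,5) -> (0,5)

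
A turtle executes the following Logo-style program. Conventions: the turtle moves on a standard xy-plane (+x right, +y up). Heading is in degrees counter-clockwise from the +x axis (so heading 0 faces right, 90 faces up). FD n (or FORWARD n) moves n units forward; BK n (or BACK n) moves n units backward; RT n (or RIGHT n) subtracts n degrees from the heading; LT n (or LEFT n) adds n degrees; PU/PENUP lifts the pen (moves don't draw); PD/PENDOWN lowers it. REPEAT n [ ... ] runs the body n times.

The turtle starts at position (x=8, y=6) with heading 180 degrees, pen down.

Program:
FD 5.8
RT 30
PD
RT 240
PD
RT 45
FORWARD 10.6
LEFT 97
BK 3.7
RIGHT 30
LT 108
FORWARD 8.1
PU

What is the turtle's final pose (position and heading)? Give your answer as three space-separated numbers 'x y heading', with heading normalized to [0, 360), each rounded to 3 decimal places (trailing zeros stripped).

Executing turtle program step by step:
Start: pos=(8,6), heading=180, pen down
FD 5.8: (8,6) -> (2.2,6) [heading=180, draw]
RT 30: heading 180 -> 150
PD: pen down
RT 240: heading 150 -> 270
PD: pen down
RT 45: heading 270 -> 225
FD 10.6: (2.2,6) -> (-5.295,-1.495) [heading=225, draw]
LT 97: heading 225 -> 322
BK 3.7: (-5.295,-1.495) -> (-8.211,0.783) [heading=322, draw]
RT 30: heading 322 -> 292
LT 108: heading 292 -> 40
FD 8.1: (-8.211,0.783) -> (-2.006,5.989) [heading=40, draw]
PU: pen up
Final: pos=(-2.006,5.989), heading=40, 4 segment(s) drawn

Answer: -2.006 5.989 40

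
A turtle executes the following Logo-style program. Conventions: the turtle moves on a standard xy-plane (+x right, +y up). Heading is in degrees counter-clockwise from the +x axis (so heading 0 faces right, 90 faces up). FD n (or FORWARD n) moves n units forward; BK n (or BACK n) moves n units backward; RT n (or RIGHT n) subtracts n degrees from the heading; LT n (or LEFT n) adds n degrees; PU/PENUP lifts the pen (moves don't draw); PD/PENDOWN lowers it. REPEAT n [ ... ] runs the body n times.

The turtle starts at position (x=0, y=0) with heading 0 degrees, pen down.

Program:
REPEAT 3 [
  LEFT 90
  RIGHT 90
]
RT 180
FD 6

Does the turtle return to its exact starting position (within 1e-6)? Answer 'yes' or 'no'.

Answer: no

Derivation:
Executing turtle program step by step:
Start: pos=(0,0), heading=0, pen down
REPEAT 3 [
  -- iteration 1/3 --
  LT 90: heading 0 -> 90
  RT 90: heading 90 -> 0
  -- iteration 2/3 --
  LT 90: heading 0 -> 90
  RT 90: heading 90 -> 0
  -- iteration 3/3 --
  LT 90: heading 0 -> 90
  RT 90: heading 90 -> 0
]
RT 180: heading 0 -> 180
FD 6: (0,0) -> (-6,0) [heading=180, draw]
Final: pos=(-6,0), heading=180, 1 segment(s) drawn

Start position: (0, 0)
Final position: (-6, 0)
Distance = 6; >= 1e-6 -> NOT closed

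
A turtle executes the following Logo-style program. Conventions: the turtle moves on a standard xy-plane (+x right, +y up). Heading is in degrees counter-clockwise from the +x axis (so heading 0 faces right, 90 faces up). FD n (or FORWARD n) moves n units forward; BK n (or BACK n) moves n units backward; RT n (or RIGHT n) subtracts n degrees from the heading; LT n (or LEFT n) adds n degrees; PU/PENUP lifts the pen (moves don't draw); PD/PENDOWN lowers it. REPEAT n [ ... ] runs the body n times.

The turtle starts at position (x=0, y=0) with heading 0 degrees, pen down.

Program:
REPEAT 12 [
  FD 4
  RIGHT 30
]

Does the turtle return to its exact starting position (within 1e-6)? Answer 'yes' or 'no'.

Answer: yes

Derivation:
Executing turtle program step by step:
Start: pos=(0,0), heading=0, pen down
REPEAT 12 [
  -- iteration 1/12 --
  FD 4: (0,0) -> (4,0) [heading=0, draw]
  RT 30: heading 0 -> 330
  -- iteration 2/12 --
  FD 4: (4,0) -> (7.464,-2) [heading=330, draw]
  RT 30: heading 330 -> 300
  -- iteration 3/12 --
  FD 4: (7.464,-2) -> (9.464,-5.464) [heading=300, draw]
  RT 30: heading 300 -> 270
  -- iteration 4/12 --
  FD 4: (9.464,-5.464) -> (9.464,-9.464) [heading=270, draw]
  RT 30: heading 270 -> 240
  -- iteration 5/12 --
  FD 4: (9.464,-9.464) -> (7.464,-12.928) [heading=240, draw]
  RT 30: heading 240 -> 210
  -- iteration 6/12 --
  FD 4: (7.464,-12.928) -> (4,-14.928) [heading=210, draw]
  RT 30: heading 210 -> 180
  -- iteration 7/12 --
  FD 4: (4,-14.928) -> (0,-14.928) [heading=180, draw]
  RT 30: heading 180 -> 150
  -- iteration 8/12 --
  FD 4: (0,-14.928) -> (-3.464,-12.928) [heading=150, draw]
  RT 30: heading 150 -> 120
  -- iteration 9/12 --
  FD 4: (-3.464,-12.928) -> (-5.464,-9.464) [heading=120, draw]
  RT 30: heading 120 -> 90
  -- iteration 10/12 --
  FD 4: (-5.464,-9.464) -> (-5.464,-5.464) [heading=90, draw]
  RT 30: heading 90 -> 60
  -- iteration 11/12 --
  FD 4: (-5.464,-5.464) -> (-3.464,-2) [heading=60, draw]
  RT 30: heading 60 -> 30
  -- iteration 12/12 --
  FD 4: (-3.464,-2) -> (0,0) [heading=30, draw]
  RT 30: heading 30 -> 0
]
Final: pos=(0,0), heading=0, 12 segment(s) drawn

Start position: (0, 0)
Final position: (0, 0)
Distance = 0; < 1e-6 -> CLOSED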